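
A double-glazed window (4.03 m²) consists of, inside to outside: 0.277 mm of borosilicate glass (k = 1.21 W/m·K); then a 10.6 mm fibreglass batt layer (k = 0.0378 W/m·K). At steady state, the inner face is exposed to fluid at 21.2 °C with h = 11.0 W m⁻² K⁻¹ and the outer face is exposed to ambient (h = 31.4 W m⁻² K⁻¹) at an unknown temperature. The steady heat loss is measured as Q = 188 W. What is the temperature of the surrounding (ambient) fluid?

T_out = 2.38 °C

Series resistances:
  R_conv,in = 1/(hA) = 1/(11.0·4.03) = 0.02256 K/W
  R_borosilicate glass = L/(kA) = 2.77×10^-4/(1.21·4.03) = 5.681×10^-5 K/W
  R_fibreglass batt = L/(kA) = 0.0106/(0.0378·4.03) = 0.06958 K/W
  R_conv,out = 1/(hA) = 1/(31.4·4.03) = 0.007903 K/W
ΣR = 0.1001 K/W
ΔT = Q·ΣR = 188 × 0.1001 = 18.82 K
Heat flows outward, so T_out = T_in − ΔT = 21.2 − 18.82 = 2.38 °C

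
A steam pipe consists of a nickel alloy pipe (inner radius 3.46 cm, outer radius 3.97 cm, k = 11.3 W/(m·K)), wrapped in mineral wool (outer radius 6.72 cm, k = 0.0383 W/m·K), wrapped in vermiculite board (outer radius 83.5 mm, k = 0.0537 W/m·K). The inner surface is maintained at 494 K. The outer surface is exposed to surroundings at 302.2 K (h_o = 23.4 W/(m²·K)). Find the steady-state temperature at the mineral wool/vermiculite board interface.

Treat each layer as a resistance in series:
  R'_nickel alloy = ln(0.0397/0.0346)/(2πk) = 0.1375/(2π·11.3) = 0.001937 m·K/W
  R'_mineral wool = ln(0.0672/0.0397)/(2πk) = 0.5263/(2π·0.0383) = 2.187 m·K/W
  R'_vermiculite board = ln(0.0835/0.0672)/(2πk) = 0.2172/(2π·0.0537) = 0.6437 m·K/W
  R'_conv,out = 1/(2πr h) = 1/(2π·0.0835·23.4) = 0.08146 m·K/W
ΣR = 0.001937 + 2.187 + 0.6437 + 0.08146 = 2.914 m·K/W
Q' = ΔT/ΣR = (494 K − 302.2 K)/2.914 = 65.82 W/m
From the inner boundary to the mineral wool/vermiculite board interface, ΣR_partial = 2.189 m·K/W.
T_interface = T_in − Q'·ΣR_partial = 494 K − (65.82)(2.189) = 349.9 K

T = 349.9 K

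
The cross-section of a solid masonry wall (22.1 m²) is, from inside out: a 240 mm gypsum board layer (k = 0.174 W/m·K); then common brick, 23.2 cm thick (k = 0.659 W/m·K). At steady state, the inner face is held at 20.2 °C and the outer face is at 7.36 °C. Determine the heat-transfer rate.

Resistance network (inner→outer):
  R_gypsum board = L/(kA) = 0.240/(0.174·22.1) = 0.06241 K/W
  R_common brick = L/(kA) = 0.232/(0.659·22.1) = 0.01593 K/W
ΣR = 0.06241 + 0.01593 = 0.07834 K/W
Q = ΔT/ΣR = (20.2 °C − 7.36 °C)/0.07834 = 164 W

Q = 164 W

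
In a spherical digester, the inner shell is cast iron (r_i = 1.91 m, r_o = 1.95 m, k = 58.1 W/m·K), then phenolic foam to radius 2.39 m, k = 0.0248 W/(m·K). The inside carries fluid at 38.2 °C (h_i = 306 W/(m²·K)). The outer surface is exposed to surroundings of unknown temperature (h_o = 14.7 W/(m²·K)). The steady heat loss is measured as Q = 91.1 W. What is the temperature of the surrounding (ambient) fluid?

T_out = 10.5 °C

Series resistances:
  R_conv,in = 1/(4πr²h) = 1/(4π·1.91²·306) = 7.129×10^-5 K/W
  R_cast iron = (1/1.91 − 1/1.95)/(4πk) = 0.01074/(4π·58.1) = 1.471×10^-5 K/W
  R_phenolic foam = (1/1.95 − 1/2.39)/(4πk) = 0.09441/(4π·0.0248) = 0.3029 K/W
  R_conv,out = 1/(4πr²h) = 1/(4π·2.39²·14.7) = 9.477×10^-4 K/W
ΣR = 0.3040 K/W
ΔT = Q·ΣR = 91.1 × 0.3040 = 27.69 K
Heat flows outward, so T_out = T_in − ΔT = 38.2 − 27.69 = 10.5 °C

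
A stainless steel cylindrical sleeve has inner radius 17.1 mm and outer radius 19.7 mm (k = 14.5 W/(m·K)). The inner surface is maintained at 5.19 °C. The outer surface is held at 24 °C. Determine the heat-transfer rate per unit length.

Q' = 2πk·ΔT/ln(r₂/r₁) = 2π × 14.5 × 18.81 / ln(0.0197/0.0171) = 12100 W/m

Q' = 12.1 kW/m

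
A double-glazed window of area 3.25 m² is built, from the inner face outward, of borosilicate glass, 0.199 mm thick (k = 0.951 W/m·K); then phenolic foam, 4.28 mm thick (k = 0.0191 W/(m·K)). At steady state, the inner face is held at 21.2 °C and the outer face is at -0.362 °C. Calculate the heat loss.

Q = 312 W

Series thermal resistances, inner to outer:
  R_borosilicate glass = L/(kA) = 1.99×10^-4/(0.951·3.25) = 6.439×10^-5 K/W
  R_phenolic foam = L/(kA) = 0.00428/(0.0191·3.25) = 0.06895 K/W
ΣR = 6.439×10^-5 + 0.06895 = 0.06901 K/W
Q = ΔT/ΣR = (21.2 °C − -0.362 °C)/0.06901 = 312 W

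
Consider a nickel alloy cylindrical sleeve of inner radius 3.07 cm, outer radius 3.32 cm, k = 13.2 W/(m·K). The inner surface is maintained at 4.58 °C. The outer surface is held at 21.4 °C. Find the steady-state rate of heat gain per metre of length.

Q' = 2πk·ΔT/ln(r₂/r₁) = 2π × 13.2 × 16.82 / ln(0.0332/0.0307) = 17800 W/m

Q' = 17800 W/m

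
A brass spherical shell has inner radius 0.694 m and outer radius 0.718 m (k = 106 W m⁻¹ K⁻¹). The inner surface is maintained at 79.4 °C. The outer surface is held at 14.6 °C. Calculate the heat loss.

Q = 1790 kW

Q = 4πk·ΔT/(1/r₁ − 1/r₂) = 4π × 106 × 64.8 / (1/0.694 − 1/0.718) = 1.79×10^6 W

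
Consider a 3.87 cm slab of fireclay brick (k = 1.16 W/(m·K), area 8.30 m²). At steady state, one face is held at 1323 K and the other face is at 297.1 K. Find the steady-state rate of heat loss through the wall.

Q = 255 kW

Q = kA·ΔT/L = 1.16 × 8.30 × |1323 K − 297.1 K| / 0.0387 = 2.55×10^5 W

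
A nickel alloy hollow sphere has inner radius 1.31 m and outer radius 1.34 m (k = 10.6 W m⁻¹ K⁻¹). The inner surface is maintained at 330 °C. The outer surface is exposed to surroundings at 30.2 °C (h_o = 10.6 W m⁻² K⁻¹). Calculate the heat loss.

Treat each layer as a resistance in series:
  R_nickel alloy = (1/1.31 − 1/1.34)/(4πk) = 0.01709/(4π·10.6) = 1.283×10^-4 K/W
  R_conv,out = 1/(4πr²h) = 1/(4π·1.34²·10.6) = 0.004181 K/W
ΣR = 1.283×10^-4 + 0.004181 = 0.004309 K/W
Q = ΔT/ΣR = (330 °C − 30.2 °C)/0.004309 = 69600 W

Q = 69600 W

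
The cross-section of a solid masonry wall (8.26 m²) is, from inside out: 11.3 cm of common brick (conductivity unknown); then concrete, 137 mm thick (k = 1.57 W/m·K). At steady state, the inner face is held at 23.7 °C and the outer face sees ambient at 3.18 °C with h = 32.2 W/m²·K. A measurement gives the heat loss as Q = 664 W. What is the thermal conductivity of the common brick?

ΣR = ΔT/Q = |23.7 − 3.18|/664 = 0.03090 K/W
Known resistances:
  R_concrete = L/(kA) = 0.137/(1.57·8.26) = 0.01056 K/W
  R_conv,out = 1/(hA) = 1/(32.2·8.26) = 0.003760 K/W
R_common brick = ΣR − ΣR_known = 0.03090 − 0.01432 = 0.01658 K/W
L/(kA) = 0.01658 ⇒ k = 0.113/(0.01658·8.26) = 0.825 W/m·K

k = 0.825 W/m·K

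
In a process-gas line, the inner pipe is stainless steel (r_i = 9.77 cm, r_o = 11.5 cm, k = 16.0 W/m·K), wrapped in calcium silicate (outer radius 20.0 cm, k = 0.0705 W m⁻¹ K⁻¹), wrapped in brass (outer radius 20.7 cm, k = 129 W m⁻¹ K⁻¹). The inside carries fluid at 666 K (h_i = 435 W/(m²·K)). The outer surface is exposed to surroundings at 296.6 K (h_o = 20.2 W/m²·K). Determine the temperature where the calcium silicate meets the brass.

Series thermal resistances, inner to outer:
  R'_conv,in = 1/(2πr h) = 1/(2π·0.0977·435) = 0.003745 m·K/W
  R'_stainless steel = ln(0.115/0.0977)/(2πk) = 0.1630/(2π·16.0) = 0.001622 m·K/W
  R'_calcium silicate = ln(0.200/0.115)/(2πk) = 0.5534/(2π·0.0705) = 1.249 m·K/W
  R'_brass = ln(0.207/0.200)/(2πk) = 0.03440/(2π·129) = 4.244×10^-5 m·K/W
  R'_conv,out = 1/(2πr h) = 1/(2π·0.207·20.2) = 0.03806 m·K/W
ΣR = 0.003745 + 0.001622 + 1.249 + 4.244×10^-5 + 0.03806 = 1.292 m·K/W
Q' = ΔT/ΣR = (666 K − 296.6 K)/1.292 = 285.9 W/m
From the inner boundary to the calcium silicate/brass interface, ΣR_partial = 1.254 m·K/W.
T_interface = T_in − Q'·ΣR_partial = 666 K − (285.9)(1.254) = 307.5 K

T = 307.5 K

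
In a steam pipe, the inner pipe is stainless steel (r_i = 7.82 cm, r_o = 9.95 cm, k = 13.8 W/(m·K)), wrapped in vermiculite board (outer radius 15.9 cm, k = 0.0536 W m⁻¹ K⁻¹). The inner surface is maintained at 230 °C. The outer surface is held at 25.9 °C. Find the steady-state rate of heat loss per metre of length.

Q' = 146 W/m

Treat each layer as a resistance in series:
  R'_stainless steel = ln(0.0995/0.0782)/(2πk) = 0.2409/(2π·13.8) = 0.002778 m·K/W
  R'_vermiculite board = ln(0.159/0.0995)/(2πk) = 0.4687/(2π·0.0536) = 1.392 m·K/W
ΣR = 0.002778 + 1.392 = 1.395 m·K/W
Q' = ΔT/ΣR = (230 °C − 25.9 °C)/1.395 = 146 W/m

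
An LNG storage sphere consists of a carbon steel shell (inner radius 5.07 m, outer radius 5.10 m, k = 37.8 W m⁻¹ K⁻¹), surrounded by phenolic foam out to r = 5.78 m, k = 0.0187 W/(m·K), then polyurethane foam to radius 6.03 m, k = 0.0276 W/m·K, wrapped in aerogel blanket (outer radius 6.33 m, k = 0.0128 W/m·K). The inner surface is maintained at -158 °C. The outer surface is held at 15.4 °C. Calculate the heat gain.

Resistance network (inner→outer):
  R_carbon steel = (1/5.07 − 1/5.10)/(4πk) = 0.001160/(4π·37.8) = 2.443×10^-6 K/W
  R_phenolic foam = (1/5.10 − 1/5.78)/(4πk) = 0.02307/(4π·0.0187) = 0.09817 K/W
  R_polyurethane foam = (1/5.78 − 1/6.03)/(4πk) = 0.007173/(4π·0.0276) = 0.02068 K/W
  R_aerogel blanket = (1/6.03 − 1/6.33)/(4πk) = 0.007860/(4π·0.0128) = 0.04886 K/W
ΣR = 2.443×10^-6 + 0.09817 + 0.02068 + 0.04886 = 0.1677 K/W
Q = ΔT/ΣR = (-158 °C − 15.4 °C)/0.1677 = -1030 W
(Negative Q ⇒ heat flows inward; heat gain = 1030 W.)

Q = 1030 W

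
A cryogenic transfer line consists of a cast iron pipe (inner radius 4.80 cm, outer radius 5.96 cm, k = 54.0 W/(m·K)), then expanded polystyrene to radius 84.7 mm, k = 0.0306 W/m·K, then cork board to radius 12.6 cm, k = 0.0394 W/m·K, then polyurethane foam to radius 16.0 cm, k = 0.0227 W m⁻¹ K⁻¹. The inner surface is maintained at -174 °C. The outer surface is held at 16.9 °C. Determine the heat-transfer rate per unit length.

Treat each layer as a resistance in series:
  R'_cast iron = ln(0.0596/0.0480)/(2πk) = 0.2165/(2π·54.0) = 6.380×10^-4 m·K/W
  R'_expanded polystyrene = ln(0.0847/0.0596)/(2πk) = 0.3515/(2π·0.0306) = 1.828 m·K/W
  R'_cork board = ln(0.126/0.0847)/(2πk) = 0.3972/(2π·0.0394) = 1.604 m·K/W
  R'_polyurethane foam = ln(0.160/0.126)/(2πk) = 0.2389/(2π·0.0227) = 1.675 m·K/W
ΣR = 6.380×10^-4 + 1.828 + 1.604 + 1.675 = 5.108 m·K/W
Q' = ΔT/ΣR = (-174 °C − 16.9 °C)/5.108 = -37.4 W/m
(Negative Q' ⇒ heat flows inward; heat gain = 37.4 W/m.)

Q' = 37.4 W/m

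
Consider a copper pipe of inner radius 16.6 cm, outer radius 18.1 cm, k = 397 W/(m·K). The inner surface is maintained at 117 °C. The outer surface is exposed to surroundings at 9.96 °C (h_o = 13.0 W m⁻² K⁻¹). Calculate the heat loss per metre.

Series thermal resistances, inner to outer:
  R'_copper = ln(0.181/0.166)/(2πk) = 0.08651/(2π·397) = 3.468×10^-5 m·K/W
  R'_conv,out = 1/(2πr h) = 1/(2π·0.181·13.0) = 0.06764 m·K/W
ΣR = 3.468×10^-5 + 0.06764 = 0.06767 m·K/W
Q' = ΔT/ΣR = (117 °C − 9.96 °C)/0.06767 = 1580 W/m

Q' = 1580 W/m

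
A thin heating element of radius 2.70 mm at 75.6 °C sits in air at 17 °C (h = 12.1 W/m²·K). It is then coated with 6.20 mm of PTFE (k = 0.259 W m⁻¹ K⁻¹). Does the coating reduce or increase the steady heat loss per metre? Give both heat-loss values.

increases: 12.0 → 26.5 W/m

Critical radius for a cylinder: r_cr = k/h = 0.0214 m = 2.14 cm.
Outer radius after coating: r₂ = 0.00270 + 0.00620 = 0.00890 m.
Since r₁ < r_cr and r₂ ≤ r_cr, the coating moves toward the maximum at r_cr — heat loss rises.
Bare: R = 1/(2πr₁h) = 4.872 m·K/W; Q = 58.6/4.872 = 12.0 W/m.
Coated: R = R_cond + R_conv = 2.211 m·K/W; Q = 58.6/2.211 = 26.5 W/m.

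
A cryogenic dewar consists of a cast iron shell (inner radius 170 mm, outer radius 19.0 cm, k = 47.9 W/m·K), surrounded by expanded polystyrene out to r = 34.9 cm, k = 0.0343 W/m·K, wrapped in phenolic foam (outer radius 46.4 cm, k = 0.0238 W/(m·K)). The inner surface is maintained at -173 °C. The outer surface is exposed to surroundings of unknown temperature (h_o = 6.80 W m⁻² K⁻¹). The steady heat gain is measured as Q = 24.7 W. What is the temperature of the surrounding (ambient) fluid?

T_out = 24.4 °C

Sum the resistances:
  R_cast iron = (1/0.170 − 1/0.190)/(4πk) = 0.6192/(4π·47.9) = 0.001029 K/W
  R_expanded polystyrene = (1/0.190 − 1/0.349)/(4πk) = 2.398/(4π·0.0343) = 5.563 K/W
  R_phenolic foam = (1/0.349 − 1/0.464)/(4πk) = 0.7102/(4π·0.0238) = 2.374 K/W
  R_conv,out = 1/(4πr²h) = 1/(4π·0.464²·6.80) = 0.05436 K/W
ΣR = 7.993 K/W
ΔT = Q·ΣR = 24.7 × 7.993 = 197.4 K
Heat flows inward, so T_out = T_in + ΔT = -173 + 197.4 = 24.4 °C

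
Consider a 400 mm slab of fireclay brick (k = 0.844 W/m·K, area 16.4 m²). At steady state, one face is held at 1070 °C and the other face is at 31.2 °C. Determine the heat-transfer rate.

Q = 35900 W

Q = kA·ΔT/L = 0.844 × 16.4 × |1070 °C − 31.2 °C| / 0.400 = 35900 W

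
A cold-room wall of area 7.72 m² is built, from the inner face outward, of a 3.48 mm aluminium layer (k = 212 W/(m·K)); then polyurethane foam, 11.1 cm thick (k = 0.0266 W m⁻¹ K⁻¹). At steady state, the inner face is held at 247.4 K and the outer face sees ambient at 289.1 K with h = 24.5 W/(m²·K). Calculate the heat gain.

Q = 76.4 W

Series thermal resistances, inner to outer:
  R_aluminium = L/(kA) = 0.00348/(212·7.72) = 2.126×10^-6 K/W
  R_polyurethane foam = L/(kA) = 0.111/(0.0266·7.72) = 0.5405 K/W
  R_conv,out = 1/(hA) = 1/(24.5·7.72) = 0.005287 K/W
ΣR = 2.126×10^-6 + 0.5405 + 0.005287 = 0.5458 K/W
Q = ΔT/ΣR = (247.4 K − 289.1 K)/0.5458 = -76.4 W
(Negative Q ⇒ heat flows inward; heat gain = 76.4 W.)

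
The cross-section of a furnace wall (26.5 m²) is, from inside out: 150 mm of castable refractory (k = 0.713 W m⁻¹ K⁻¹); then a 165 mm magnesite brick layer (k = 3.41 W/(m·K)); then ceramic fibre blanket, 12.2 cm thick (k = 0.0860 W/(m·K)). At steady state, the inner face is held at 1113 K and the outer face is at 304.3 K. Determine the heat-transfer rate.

Q = 12.8 kW

Series thermal resistances, inner to outer:
  R_castable refractory = L/(kA) = 0.150/(0.713·26.5) = 0.007939 K/W
  R_magnesite brick = L/(kA) = 0.165/(3.41·26.5) = 0.001826 K/W
  R_ceramic fibre blanket = L/(kA) = 0.122/(0.0860·26.5) = 0.05353 K/W
ΣR = 0.007939 + 0.001826 + 0.05353 = 0.06330 K/W
Q = ΔT/ΣR = (1113 K − 304.3 K)/0.06330 = 12800 W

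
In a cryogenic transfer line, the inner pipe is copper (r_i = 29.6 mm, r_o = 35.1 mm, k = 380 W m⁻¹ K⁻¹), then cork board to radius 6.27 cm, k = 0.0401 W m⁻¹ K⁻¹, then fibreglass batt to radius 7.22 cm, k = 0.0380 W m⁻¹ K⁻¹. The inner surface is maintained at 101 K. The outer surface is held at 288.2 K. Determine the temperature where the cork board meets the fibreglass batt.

Treat each layer as a resistance in series:
  R'_copper = ln(0.0351/0.0296)/(2πk) = 0.1704/(2π·380) = 7.138×10^-5 m·K/W
  R'_cork board = ln(0.0627/0.0351)/(2πk) = 0.5802/(2π·0.0401) = 2.303 m·K/W
  R'_fibreglass batt = ln(0.0722/0.0627)/(2πk) = 0.1411/(2π·0.0380) = 0.5909 m·K/W
ΣR = 7.138×10^-5 + 2.303 + 0.5909 = 2.894 m·K/W
Q' = ΔT/ΣR = (101 K − 288.2 K)/2.894 = -64.69 W/m
From the inner boundary to the cork board/fibreglass batt interface, ΣR_partial = 2.303 m·K/W.
T_interface = T_in − Q'·ΣR_partial = 101 K − (-64.69)(2.303) = 250.0 K

T = 250.0 K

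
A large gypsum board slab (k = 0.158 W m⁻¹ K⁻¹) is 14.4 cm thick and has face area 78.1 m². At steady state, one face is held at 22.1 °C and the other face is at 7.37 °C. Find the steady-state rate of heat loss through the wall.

Q = 1260 W

Q = kA·ΔT/L = 0.158 × 78.1 × |22.1 °C − 7.37 °C| / 0.144 = 1260 W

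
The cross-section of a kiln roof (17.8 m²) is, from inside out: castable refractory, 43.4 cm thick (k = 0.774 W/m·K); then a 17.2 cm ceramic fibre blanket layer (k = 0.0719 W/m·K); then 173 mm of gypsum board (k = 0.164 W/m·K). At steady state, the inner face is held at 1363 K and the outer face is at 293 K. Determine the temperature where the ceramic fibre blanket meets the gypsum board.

Treat each layer as a resistance in series:
  R_castable refractory = L/(kA) = 0.434/(0.774·17.8) = 0.03150 K/W
  R_ceramic fibre blanket = L/(kA) = 0.172/(0.0719·17.8) = 0.1344 K/W
  R_gypsum board = L/(kA) = 0.173/(0.164·17.8) = 0.05926 K/W
ΣR = 0.03150 + 0.1344 + 0.05926 = 0.2252 K/W
Q = ΔT/ΣR = (1363 K − 293 K)/0.2252 = 4751 W
From the inner boundary to the ceramic fibre blanket/gypsum board interface, ΣR_partial = 0.1659 K/W.
T_interface = T_in − Q·ΣR_partial = 1363 K − (4751)(0.1659) = 575 K

T = 575 K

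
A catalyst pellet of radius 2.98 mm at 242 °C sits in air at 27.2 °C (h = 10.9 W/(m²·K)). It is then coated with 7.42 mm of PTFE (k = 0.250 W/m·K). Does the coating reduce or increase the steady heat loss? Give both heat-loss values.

increases: 0.261 → 1.49 W

Critical radius for a sphere: r_cr = 2k/h = 0.0459 m = 4.59 cm.
Outer radius after coating: r₂ = 0.00298 + 0.00742 = 0.01040 m.
Since r₁ < r_cr and r₂ ≤ r_cr, the coating moves toward the maximum at r_cr — heat loss rises.
Bare: R = 1/(4πr₁²h) = 822.1 K/W; Q = 214.8/822.1 = 0.261 W.
Coated: R = R_cond + R_conv = 143.7 K/W; Q = 214.8/143.7 = 1.49 W.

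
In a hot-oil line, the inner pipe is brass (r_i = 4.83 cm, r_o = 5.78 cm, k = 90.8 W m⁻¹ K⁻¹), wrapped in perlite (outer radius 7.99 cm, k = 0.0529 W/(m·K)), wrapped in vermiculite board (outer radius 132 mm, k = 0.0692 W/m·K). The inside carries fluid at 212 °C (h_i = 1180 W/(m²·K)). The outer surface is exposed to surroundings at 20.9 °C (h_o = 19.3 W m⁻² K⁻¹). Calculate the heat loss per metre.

Q' = 87.1 W/m

Series thermal resistances, inner to outer:
  R'_conv,in = 1/(2πr h) = 1/(2π·0.0483·1180) = 0.002792 m·K/W
  R'_brass = ln(0.0578/0.0483)/(2πk) = 0.1796/(2π·90.8) = 3.147×10^-4 m·K/W
  R'_perlite = ln(0.0799/0.0578)/(2πk) = 0.3238/(2π·0.0529) = 0.9741 m·K/W
  R'_vermiculite board = ln(0.132/0.0799)/(2πk) = 0.5020/(2π·0.0692) = 1.155 m·K/W
  R'_conv,out = 1/(2πr h) = 1/(2π·0.132·19.3) = 0.06247 m·K/W
ΣR = 0.002792 + 3.147×10^-4 + 0.9741 + 1.155 + 0.06247 = 2.195 m·K/W
Q' = ΔT/ΣR = (212 °C − 20.9 °C)/2.195 = 87.1 W/m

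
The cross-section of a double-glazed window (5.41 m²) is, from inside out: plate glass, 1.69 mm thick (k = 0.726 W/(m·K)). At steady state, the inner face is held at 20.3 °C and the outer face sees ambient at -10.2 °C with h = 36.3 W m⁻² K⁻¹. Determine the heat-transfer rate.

Q = 5.52 kW

Resistance network (inner→outer):
  R_plate glass = L/(kA) = 0.00169/(0.726·5.41) = 4.303×10^-4 K/W
  R_conv,out = 1/(hA) = 1/(36.3·5.41) = 0.005092 K/W
ΣR = 4.303×10^-4 + 0.005092 = 0.005522 K/W
Q = ΔT/ΣR = (20.3 °C − -10.2 °C)/0.005522 = 5520 W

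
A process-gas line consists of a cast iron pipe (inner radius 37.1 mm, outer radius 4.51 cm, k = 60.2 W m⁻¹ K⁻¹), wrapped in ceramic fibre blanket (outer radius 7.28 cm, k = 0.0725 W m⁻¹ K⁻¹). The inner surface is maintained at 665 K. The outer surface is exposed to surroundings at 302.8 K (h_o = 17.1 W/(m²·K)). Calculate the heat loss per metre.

Q' = 307 W/m

Treat each layer as a resistance in series:
  R'_cast iron = ln(0.0451/0.0371)/(2πk) = 0.1953/(2π·60.2) = 5.162×10^-4 m·K/W
  R'_ceramic fibre blanket = ln(0.0728/0.0451)/(2πk) = 0.4788/(2π·0.0725) = 1.051 m·K/W
  R'_conv,out = 1/(2πr h) = 1/(2π·0.0728·17.1) = 0.1278 m·K/W
ΣR = 5.162×10^-4 + 1.051 + 0.1278 = 1.179 m·K/W
Q' = ΔT/ΣR = (665 K − 302.8 K)/1.179 = 307 W/m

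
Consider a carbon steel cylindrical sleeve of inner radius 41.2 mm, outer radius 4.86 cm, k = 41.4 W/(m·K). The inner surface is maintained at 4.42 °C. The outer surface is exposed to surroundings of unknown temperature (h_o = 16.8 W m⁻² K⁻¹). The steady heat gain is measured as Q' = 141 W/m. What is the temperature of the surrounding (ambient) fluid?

Series resistances:
  R'_carbon steel = ln(0.0486/0.0412)/(2πk) = 0.1652/(2π·41.4) = 6.350×10^-4 m·K/W
  R'_conv,out = 1/(2πr h) = 1/(2π·0.0486·16.8) = 0.1949 m·K/W
ΣR = 0.1956 m·K/W
ΔT = Q'·ΣR = 141 × 0.1956 = 27.58 K
Heat flows inward, so T_out = T_in + ΔT = 4.42 + 27.58 = 32.0 °C

T_out = 32.0 °C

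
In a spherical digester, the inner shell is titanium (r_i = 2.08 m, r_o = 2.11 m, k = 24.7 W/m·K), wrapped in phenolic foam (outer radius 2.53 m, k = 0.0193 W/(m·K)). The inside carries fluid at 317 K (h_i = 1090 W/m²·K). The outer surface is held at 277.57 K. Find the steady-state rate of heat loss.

Treat each layer as a resistance in series:
  R_conv,in = 1/(4πr²h) = 1/(4π·2.08²·1090) = 1.687×10^-5 K/W
  R_titanium = (1/2.08 − 1/2.11)/(4πk) = 0.006836/(4π·24.7) = 2.202×10^-5 K/W
  R_phenolic foam = (1/2.11 − 1/2.53)/(4πk) = 0.07868/(4π·0.0193) = 0.3244 K/W
ΣR = 1.687×10^-5 + 2.202×10^-5 + 0.3244 = 0.3244 K/W
Q = ΔT/ΣR = (317 K − 277.57 K)/0.3244 = 122 W

Q = 122 W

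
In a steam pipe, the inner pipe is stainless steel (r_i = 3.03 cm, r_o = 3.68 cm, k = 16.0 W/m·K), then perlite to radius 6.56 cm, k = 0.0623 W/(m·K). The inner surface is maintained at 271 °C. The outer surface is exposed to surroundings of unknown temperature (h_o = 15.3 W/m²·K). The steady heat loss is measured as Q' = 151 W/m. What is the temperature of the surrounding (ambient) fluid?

Sum the resistances:
  R'_stainless steel = ln(0.0368/0.0303)/(2πk) = 0.1944/(2π·16.0) = 0.001933 m·K/W
  R'_perlite = ln(0.0656/0.0368)/(2πk) = 0.5781/(2π·0.0623) = 1.477 m·K/W
  R'_conv,out = 1/(2πr h) = 1/(2π·0.0656·15.3) = 0.1586 m·K/W
ΣR = 1.637 m·K/W
ΔT = Q'·ΣR = 151 × 1.637 = 247.2 K
Heat flows outward, so T_out = T_in − ΔT = 271 − 247.2 = 23.8 °C

T_out = 23.8 °C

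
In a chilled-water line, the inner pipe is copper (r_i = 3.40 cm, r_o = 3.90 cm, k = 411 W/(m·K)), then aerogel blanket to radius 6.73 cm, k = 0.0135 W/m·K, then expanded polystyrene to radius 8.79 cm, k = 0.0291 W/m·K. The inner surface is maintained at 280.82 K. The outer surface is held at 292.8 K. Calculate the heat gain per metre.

Q' = 1.52 W/m

Treat each layer as a resistance in series:
  R'_copper = ln(0.0390/0.0340)/(2πk) = 0.1372/(2π·411) = 5.313×10^-5 m·K/W
  R'_aerogel blanket = ln(0.0673/0.0390)/(2πk) = 0.5456/(2π·0.0135) = 6.432 m·K/W
  R'_expanded polystyrene = ln(0.0879/0.0673)/(2πk) = 0.2670/(2π·0.0291) = 1.461 m·K/W
ΣR = 5.313×10^-5 + 6.432 + 1.461 = 7.893 m·K/W
Q' = ΔT/ΣR = (280.82 K − 292.8 K)/7.893 = -1.52 W/m
(Negative Q' ⇒ heat flows inward; heat gain = 1.52 W/m.)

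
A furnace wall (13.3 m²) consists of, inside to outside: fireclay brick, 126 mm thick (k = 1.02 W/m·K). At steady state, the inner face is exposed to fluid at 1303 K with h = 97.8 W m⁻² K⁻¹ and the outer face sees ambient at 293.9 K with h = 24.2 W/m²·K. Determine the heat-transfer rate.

Q = 76700 W

Treat each layer as a resistance in series:
  R_conv,in = 1/(hA) = 1/(97.8·13.3) = 7.688×10^-4 K/W
  R_fireclay brick = L/(kA) = 0.126/(1.02·13.3) = 0.009288 K/W
  R_conv,out = 1/(hA) = 1/(24.2·13.3) = 0.003107 K/W
ΣR = 7.688×10^-4 + 0.009288 + 0.003107 = 0.01316 K/W
Q = ΔT/ΣR = (1303 K − 293.9 K)/0.01316 = 76700 W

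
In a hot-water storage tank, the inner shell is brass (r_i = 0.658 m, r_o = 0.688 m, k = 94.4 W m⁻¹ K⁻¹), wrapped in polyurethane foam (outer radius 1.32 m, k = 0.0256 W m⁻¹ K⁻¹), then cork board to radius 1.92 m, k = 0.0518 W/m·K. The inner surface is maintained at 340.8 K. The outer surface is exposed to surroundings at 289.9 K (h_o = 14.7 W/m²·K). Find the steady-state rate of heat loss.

Q = 20.1 W

Series thermal resistances, inner to outer:
  R_brass = (1/0.658 − 1/0.688)/(4πk) = 0.06627/(4π·94.4) = 5.586×10^-5 K/W
  R_polyurethane foam = (1/0.688 − 1/1.32)/(4πk) = 0.6959/(4π·0.0256) = 2.163 K/W
  R_cork board = (1/1.32 − 1/1.92)/(4πk) = 0.2367/(4π·0.0518) = 0.3637 K/W
  R_conv,out = 1/(4πr²h) = 1/(4π·1.92²·14.7) = 0.001468 K/W
ΣR = 5.586×10^-5 + 2.163 + 0.3637 + 0.001468 = 2.528 K/W
Q = ΔT/ΣR = (340.8 K − 289.9 K)/2.528 = 20.1 W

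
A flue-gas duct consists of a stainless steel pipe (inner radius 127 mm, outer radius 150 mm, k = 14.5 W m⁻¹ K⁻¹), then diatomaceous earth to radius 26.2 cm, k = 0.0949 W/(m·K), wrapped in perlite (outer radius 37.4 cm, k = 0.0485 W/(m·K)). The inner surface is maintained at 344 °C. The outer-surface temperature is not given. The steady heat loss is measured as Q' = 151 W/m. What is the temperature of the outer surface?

T_out = 26.1 °C

Series resistances:
  R'_stainless steel = ln(0.150/0.127)/(2πk) = 0.1664/(2π·14.5) = 0.001827 m·K/W
  R'_diatomaceous earth = ln(0.262/0.150)/(2πk) = 0.5577/(2π·0.0949) = 0.9353 m·K/W
  R'_perlite = ln(0.374/0.262)/(2πk) = 0.3559/(2π·0.0485) = 1.168 m·K/W
ΣR = 2.105 m·K/W
ΔT = Q'·ΣR = 151 × 2.105 = 317.9 K
Heat flows outward, so T_out = T_in − ΔT = 344 − 317.9 = 26.1 °C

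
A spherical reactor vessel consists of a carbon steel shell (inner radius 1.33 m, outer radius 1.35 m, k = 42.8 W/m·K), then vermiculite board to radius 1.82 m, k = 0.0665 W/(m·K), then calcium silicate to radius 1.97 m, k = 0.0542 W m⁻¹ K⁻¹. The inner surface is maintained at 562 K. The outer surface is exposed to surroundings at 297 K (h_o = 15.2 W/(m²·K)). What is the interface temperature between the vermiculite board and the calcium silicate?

T = 354.0 K

Series thermal resistances, inner to outer:
  R_carbon steel = (1/1.33 − 1/1.35)/(4πk) = 0.01114/(4π·42.8) = 2.071×10^-5 K/W
  R_vermiculite board = (1/1.35 − 1/1.82)/(4πk) = 0.1913/(4π·0.0665) = 0.2289 K/W
  R_calcium silicate = (1/1.82 − 1/1.97)/(4πk) = 0.04184/(4π·0.0542) = 0.06142 K/W
  R_conv,out = 1/(4πr²h) = 1/(4π·1.97²·15.2) = 0.001349 K/W
ΣR = 2.071×10^-5 + 0.2289 + 0.06142 + 0.001349 = 0.2917 K/W
Q = ΔT/ΣR = (562 K − 297 K)/0.2917 = 908.5 W
From the inner boundary to the vermiculite board/calcium silicate interface, ΣR_partial = 0.2289 K/W.
T_interface = T_in − Q·ΣR_partial = 562 K − (908.5)(0.2289) = 354.0 K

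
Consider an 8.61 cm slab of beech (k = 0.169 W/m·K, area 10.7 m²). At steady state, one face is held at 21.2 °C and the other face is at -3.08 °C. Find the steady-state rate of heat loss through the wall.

Q = kA·ΔT/L = 0.169 × 10.7 × |21.2 °C − -3.08 °C| / 0.0861 = 510 W

Q = 510 W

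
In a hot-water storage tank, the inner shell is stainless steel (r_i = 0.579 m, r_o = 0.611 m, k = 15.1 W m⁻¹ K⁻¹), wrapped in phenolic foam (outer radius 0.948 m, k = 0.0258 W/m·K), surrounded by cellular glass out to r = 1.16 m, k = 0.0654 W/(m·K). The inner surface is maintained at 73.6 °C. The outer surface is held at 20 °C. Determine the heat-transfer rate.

Treat each layer as a resistance in series:
  R_stainless steel = (1/0.579 − 1/0.611)/(4πk) = 0.09045/(4π·15.1) = 4.767×10^-4 K/W
  R_phenolic foam = (1/0.611 − 1/0.948)/(4πk) = 0.5818/(4π·0.0258) = 1.795 K/W
  R_cellular glass = (1/0.948 − 1/1.16)/(4πk) = 0.1928/(4π·0.0654) = 0.2346 K/W
ΣR = 4.767×10^-4 + 1.795 + 0.2346 = 2.030 K/W
Q = ΔT/ΣR = (73.6 °C − 20 °C)/2.030 = 26.4 W

Q = 26.4 W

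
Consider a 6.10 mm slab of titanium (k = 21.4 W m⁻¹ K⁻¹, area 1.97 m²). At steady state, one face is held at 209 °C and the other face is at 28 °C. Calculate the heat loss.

Q = 1.25×10^6 W

Q = kA·ΔT/L = 21.4 × 1.97 × |209 °C − 28 °C| / 0.00610 = 1.25×10^6 W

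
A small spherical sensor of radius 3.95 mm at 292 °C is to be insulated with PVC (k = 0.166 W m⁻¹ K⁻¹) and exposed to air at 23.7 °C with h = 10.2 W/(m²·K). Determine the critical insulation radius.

For a sphere, r_cr = 2k_ins/h = 2·0.166/10.2 = 0.0325 m = 3.25 cm

r_cr = 3.25 cm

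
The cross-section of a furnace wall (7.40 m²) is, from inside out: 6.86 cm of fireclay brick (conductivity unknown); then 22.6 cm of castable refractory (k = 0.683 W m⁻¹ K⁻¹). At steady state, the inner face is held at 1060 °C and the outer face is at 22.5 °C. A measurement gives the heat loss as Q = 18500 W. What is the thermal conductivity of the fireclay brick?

k = 0.816 W/m·K

ΣR = ΔT/Q = |1060 − 22.5|/18500 = 0.05608 K/W
Known resistances:
  R_castable refractory = L/(kA) = 0.226/(0.683·7.40) = 0.04472 K/W
R_fireclay brick = ΣR − ΣR_known = 0.05608 − 0.04472 = 0.01136 K/W
L/(kA) = 0.01136 ⇒ k = 0.0686/(0.01136·7.40) = 0.816 W/m·K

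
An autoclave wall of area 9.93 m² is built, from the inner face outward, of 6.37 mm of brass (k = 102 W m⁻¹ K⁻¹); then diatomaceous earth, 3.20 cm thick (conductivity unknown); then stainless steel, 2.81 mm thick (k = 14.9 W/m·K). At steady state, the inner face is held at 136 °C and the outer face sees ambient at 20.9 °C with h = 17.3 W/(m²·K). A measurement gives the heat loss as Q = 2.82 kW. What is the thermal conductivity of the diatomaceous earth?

k = 0.0922 W/m·K

ΣR = ΔT/Q = |136 − 20.9|/2820 = 0.04082 K/W
Known resistances:
  R_brass = L/(kA) = 0.00637/(102·9.93) = 6.289×10^-6 K/W
  R_stainless steel = L/(kA) = 0.00281/(14.9·9.93) = 1.899×10^-5 K/W
  R_conv,out = 1/(hA) = 1/(17.3·9.93) = 0.005821 K/W
R_diatomaceous earth = ΣR − ΣR_known = 0.04082 − 0.005846 = 0.03497 K/W
L/(kA) = 0.03497 ⇒ k = 0.0320/(0.03497·9.93) = 0.0922 W/m·K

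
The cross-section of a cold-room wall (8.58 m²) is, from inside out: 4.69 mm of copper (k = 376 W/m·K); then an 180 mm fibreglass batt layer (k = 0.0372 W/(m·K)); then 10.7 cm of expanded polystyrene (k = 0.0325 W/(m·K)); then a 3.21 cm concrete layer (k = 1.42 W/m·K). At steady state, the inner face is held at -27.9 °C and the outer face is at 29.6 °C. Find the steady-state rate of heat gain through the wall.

Q = 60.5 W

Treat each layer as a resistance in series:
  R_copper = L/(kA) = 0.00469/(376·8.58) = 1.454×10^-6 K/W
  R_fibreglass batt = L/(kA) = 0.180/(0.0372·8.58) = 0.5640 K/W
  R_expanded polystyrene = L/(kA) = 0.107/(0.0325·8.58) = 0.3837 K/W
  R_concrete = L/(kA) = 0.0321/(1.42·8.58) = 0.002635 K/W
ΣR = 1.454×10^-6 + 0.5640 + 0.3837 + 0.002635 = 0.9503 K/W
Q = ΔT/ΣR = (-27.9 °C − 29.6 °C)/0.9503 = -60.5 W
(Negative Q ⇒ heat flows inward; heat gain = 60.5 W.)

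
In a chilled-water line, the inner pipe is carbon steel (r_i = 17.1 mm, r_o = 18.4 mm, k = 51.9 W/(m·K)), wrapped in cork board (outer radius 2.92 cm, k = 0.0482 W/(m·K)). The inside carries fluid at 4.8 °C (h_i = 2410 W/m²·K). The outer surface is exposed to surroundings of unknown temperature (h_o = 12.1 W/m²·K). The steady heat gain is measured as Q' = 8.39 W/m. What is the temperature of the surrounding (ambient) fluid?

Series resistances:
  R'_conv,in = 1/(2πr h) = 1/(2π·0.0171·2410) = 0.003862 m·K/W
  R'_carbon steel = ln(0.0184/0.0171)/(2πk) = 0.07327/(2π·51.9) = 2.247×10^-4 m·K/W
  R'_cork board = ln(0.0292/0.0184)/(2πk) = 0.4618/(2π·0.0482) = 1.525 m·K/W
  R'_conv,out = 1/(2πr h) = 1/(2π·0.0292·12.1) = 0.4505 m·K/W
ΣR = 1.979 m·K/W
ΔT = Q'·ΣR = 8.39 × 1.979 = 16.60 K
Heat flows inward, so T_out = T_in + ΔT = 4.8 + 16.60 = 21.4 °C

T_out = 21.4 °C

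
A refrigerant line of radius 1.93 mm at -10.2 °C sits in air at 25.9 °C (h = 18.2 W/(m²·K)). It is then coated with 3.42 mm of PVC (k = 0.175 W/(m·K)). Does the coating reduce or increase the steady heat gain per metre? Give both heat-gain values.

increases: 7.97 → 14.1 W/m

Critical radius for a cylinder: r_cr = k/h = 0.00962 m = 0.962 cm.
Outer radius after coating: r₂ = 0.00193 + 0.00342 = 0.00535 m.
Since r₁ < r_cr and r₂ ≤ r_cr, the coating moves toward the maximum at r_cr — heat gain rises.
Bare: R = 1/(2πr₁h) = 4.531 m·K/W; Q = 36.1/4.531 = 7.97 W/m.
Coated: R = R_cond + R_conv = 2.562 m·K/W; Q = 36.1/2.562 = 14.1 W/m.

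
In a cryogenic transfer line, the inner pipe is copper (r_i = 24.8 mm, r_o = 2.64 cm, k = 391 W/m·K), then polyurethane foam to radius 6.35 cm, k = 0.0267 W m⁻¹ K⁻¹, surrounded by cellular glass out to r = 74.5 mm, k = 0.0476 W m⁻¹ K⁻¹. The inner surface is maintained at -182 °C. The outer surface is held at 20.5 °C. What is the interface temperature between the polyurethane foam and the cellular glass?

Series thermal resistances, inner to outer:
  R'_copper = ln(0.0264/0.0248)/(2πk) = 0.06252/(2π·391) = 2.545×10^-5 m·K/W
  R'_polyurethane foam = ln(0.0635/0.0264)/(2πk) = 0.8777/(2π·0.0267) = 5.232 m·K/W
  R'_cellular glass = ln(0.0745/0.0635)/(2πk) = 0.1598/(2π·0.0476) = 0.5342 m·K/W
ΣR = 2.545×10^-5 + 5.232 + 0.5342 = 5.766 m·K/W
Q' = ΔT/ΣR = (-182 °C − 20.5 °C)/5.766 = -35.12 W/m
From the inner boundary to the polyurethane foam/cellular glass interface, ΣR_partial = 5.232 m·K/W.
T_interface = T_in − Q'·ΣR_partial = -182 °C − (-35.12)(5.232) = 1.7 °C

T = 1.7 °C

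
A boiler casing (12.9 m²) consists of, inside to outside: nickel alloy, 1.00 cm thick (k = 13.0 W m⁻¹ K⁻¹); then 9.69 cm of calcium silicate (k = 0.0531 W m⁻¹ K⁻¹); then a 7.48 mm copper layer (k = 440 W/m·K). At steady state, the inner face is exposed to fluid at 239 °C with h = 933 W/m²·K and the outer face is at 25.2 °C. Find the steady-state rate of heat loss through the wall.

Treat each layer as a resistance in series:
  R_conv,in = 1/(hA) = 1/(933·12.9) = 8.309×10^-5 K/W
  R_nickel alloy = L/(kA) = 0.0100/(13.0·12.9) = 5.963×10^-5 K/W
  R_calcium silicate = L/(kA) = 0.0969/(0.0531·12.9) = 0.1415 K/W
  R_copper = L/(kA) = 0.00748/(440·12.9) = 1.318×10^-6 K/W
ΣR = 8.309×10^-5 + 5.963×10^-5 + 0.1415 + 1.318×10^-6 = 0.1416 K/W
Q = ΔT/ΣR = (239 °C − 25.2 °C)/0.1416 = 1510 W

Q = 1510 W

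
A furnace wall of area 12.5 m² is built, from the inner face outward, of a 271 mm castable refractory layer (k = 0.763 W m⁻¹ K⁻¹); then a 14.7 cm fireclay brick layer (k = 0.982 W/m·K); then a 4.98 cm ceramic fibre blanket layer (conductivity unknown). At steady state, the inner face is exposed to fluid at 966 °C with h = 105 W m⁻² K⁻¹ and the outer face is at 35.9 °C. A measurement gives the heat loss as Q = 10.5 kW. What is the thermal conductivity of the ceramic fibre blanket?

k = 0.0840 W/m·K

ΣR = ΔT/Q = |966 − 35.9|/10500 = 0.08858 K/W
Known resistances:
  R_conv,in = 1/(hA) = 1/(105·12.5) = 7.619×10^-4 K/W
  R_castable refractory = L/(kA) = 0.271/(0.763·12.5) = 0.02841 K/W
  R_fireclay brick = L/(kA) = 0.147/(0.982·12.5) = 0.01198 K/W
R_ceramic fibre blanket = ΣR − ΣR_known = 0.08858 − 0.04115 = 0.04743 K/W
L/(kA) = 0.04743 ⇒ k = 0.0498/(0.04743·12.5) = 0.0840 W/m·K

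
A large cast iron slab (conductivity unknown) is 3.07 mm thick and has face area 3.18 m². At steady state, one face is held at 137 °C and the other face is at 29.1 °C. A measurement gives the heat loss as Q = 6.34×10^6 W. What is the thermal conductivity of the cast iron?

k = 56.7 W/m·K

ΣR = ΔT/Q = |137 − 29.1|/6.34×10^6 = 1.702×10^-5 K/W
L/(kA) = 1.702×10^-5 ⇒ k = 0.00307/(1.702×10^-5·3.18) = 56.7 W/m·K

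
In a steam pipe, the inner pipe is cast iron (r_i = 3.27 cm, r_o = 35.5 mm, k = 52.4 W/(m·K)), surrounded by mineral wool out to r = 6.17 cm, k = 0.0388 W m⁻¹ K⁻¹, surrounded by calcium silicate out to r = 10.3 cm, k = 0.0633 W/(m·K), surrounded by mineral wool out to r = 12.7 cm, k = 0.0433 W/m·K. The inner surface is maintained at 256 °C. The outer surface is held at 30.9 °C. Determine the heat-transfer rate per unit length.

Q' = 52.0 W/m

Resistance network (inner→outer):
  R'_cast iron = ln(0.0355/0.0327)/(2πk) = 0.08216/(2π·52.4) = 2.495×10^-4 m·K/W
  R'_mineral wool = ln(0.0617/0.0355)/(2πk) = 0.5528/(2π·0.0388) = 2.267 m·K/W
  R'_calcium silicate = ln(0.103/0.0617)/(2πk) = 0.5124/(2π·0.0633) = 1.288 m·K/W
  R'_mineral wool = ln(0.127/0.103)/(2πk) = 0.2095/(2π·0.0433) = 0.7699 m·K/W
ΣR = 2.495×10^-4 + 2.267 + 1.288 + 0.7699 = 4.325 m·K/W
Q' = ΔT/ΣR = (256 °C − 30.9 °C)/4.325 = 52.0 W/m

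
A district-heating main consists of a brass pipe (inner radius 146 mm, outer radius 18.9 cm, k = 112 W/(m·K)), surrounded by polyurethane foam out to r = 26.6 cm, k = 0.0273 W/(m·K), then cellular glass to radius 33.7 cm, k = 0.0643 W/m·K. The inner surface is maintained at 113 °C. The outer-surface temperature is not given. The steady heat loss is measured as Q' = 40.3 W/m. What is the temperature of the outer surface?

T_out = 9.1 °C

Series resistances:
  R'_brass = ln(0.189/0.146)/(2πk) = 0.2581/(2π·112) = 3.668×10^-4 m·K/W
  R'_polyurethane foam = ln(0.266/0.189)/(2πk) = 0.3417/(2π·0.0273) = 1.992 m·K/W
  R'_cellular glass = ln(0.337/0.266)/(2πk) = 0.2366/(2π·0.0643) = 0.5856 m·K/W
ΣR = 2.578 m·K/W
ΔT = Q'·ΣR = 40.3 × 2.578 = 103.9 K
Heat flows outward, so T_out = T_in − ΔT = 113 − 103.9 = 9.1 °C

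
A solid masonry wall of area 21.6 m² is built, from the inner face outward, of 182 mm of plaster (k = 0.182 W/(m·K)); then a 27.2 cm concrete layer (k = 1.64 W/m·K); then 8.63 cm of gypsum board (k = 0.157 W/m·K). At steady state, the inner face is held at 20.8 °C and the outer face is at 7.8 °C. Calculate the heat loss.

Treat each layer as a resistance in series:
  R_plaster = L/(kA) = 0.182/(0.182·21.6) = 0.04630 K/W
  R_concrete = L/(kA) = 0.272/(1.64·21.6) = 0.007678 K/W
  R_gypsum board = L/(kA) = 0.0863/(0.157·21.6) = 0.02545 K/W
ΣR = 0.04630 + 0.007678 + 0.02545 = 0.07943 K/W
Q = ΔT/ΣR = (20.8 °C − 7.8 °C)/0.07943 = 164 W

Q = 164 W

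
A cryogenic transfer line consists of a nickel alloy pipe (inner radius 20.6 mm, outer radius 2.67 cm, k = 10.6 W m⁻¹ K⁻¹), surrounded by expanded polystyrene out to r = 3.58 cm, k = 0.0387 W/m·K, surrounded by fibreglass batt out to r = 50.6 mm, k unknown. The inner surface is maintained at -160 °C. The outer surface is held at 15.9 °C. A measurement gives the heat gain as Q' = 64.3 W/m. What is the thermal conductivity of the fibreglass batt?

k = 0.0361 W/m·K

ΣR = ΔT/Q' = |-160 − 15.9|/64.3 = 2.736 m·K/W
Known resistances:
  R'_nickel alloy = ln(0.0267/0.0206)/(2πk) = 0.2594/(2π·10.6) = 0.003894 m·K/W
  R'_expanded polystyrene = ln(0.0358/0.0267)/(2πk) = 0.2933/(2π·0.0387) = 1.206 m·K/W
R_fibreglass batt = ΣR − ΣR_known = 2.736 − 1.210 = 1.526 m·K/W
ln(r₂/r₁)/(2πk) = 1.526 ⇒ k = 0.3460/(2π·1.526) = 0.0361 W/m·K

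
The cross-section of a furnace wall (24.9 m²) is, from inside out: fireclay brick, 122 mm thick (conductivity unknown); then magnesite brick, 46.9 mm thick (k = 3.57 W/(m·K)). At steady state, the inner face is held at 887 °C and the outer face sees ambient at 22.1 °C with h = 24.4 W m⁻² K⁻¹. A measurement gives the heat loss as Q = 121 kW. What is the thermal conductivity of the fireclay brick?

ΣR = ΔT/Q = |887 − 22.1|/1.21×10^5 = 0.007148 K/W
Known resistances:
  R_magnesite brick = L/(kA) = 0.0469/(3.57·24.9) = 5.276×10^-4 K/W
  R_conv,out = 1/(hA) = 1/(24.4·24.9) = 0.001646 K/W
R_fireclay brick = ΣR − ΣR_known = 0.007148 − 0.002174 = 0.004974 K/W
L/(kA) = 0.004974 ⇒ k = 0.122/(0.004974·24.9) = 0.985 W/m·K

k = 0.985 W/m·K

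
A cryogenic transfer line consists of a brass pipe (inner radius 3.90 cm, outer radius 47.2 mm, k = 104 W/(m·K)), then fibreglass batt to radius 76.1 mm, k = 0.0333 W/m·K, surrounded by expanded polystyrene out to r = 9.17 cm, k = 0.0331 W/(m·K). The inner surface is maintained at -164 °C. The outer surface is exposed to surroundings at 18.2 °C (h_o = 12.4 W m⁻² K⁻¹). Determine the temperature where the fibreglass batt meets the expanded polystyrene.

Resistance network (inner→outer):
  R'_brass = ln(0.0472/0.0390)/(2πk) = 0.1908/(2π·104) = 2.920×10^-4 m·K/W
  R'_fibreglass batt = ln(0.0761/0.0472)/(2πk) = 0.4777/(2π·0.0333) = 2.283 m·K/W
  R'_expanded polystyrene = ln(0.0917/0.0761)/(2πk) = 0.1865/(2π·0.0331) = 0.8966 m·K/W
  R'_conv,out = 1/(2πr h) = 1/(2π·0.0917·12.4) = 0.1400 m·K/W
ΣR = 2.920×10^-4 + 2.283 + 0.8966 + 0.1400 = 3.320 m·K/W
Q' = ΔT/ΣR = (-164 °C − 18.2 °C)/3.320 = -54.88 W/m
From the inner boundary to the fibreglass batt/expanded polystyrene interface, ΣR_partial = 2.283 m·K/W.
T_interface = T_in − Q'·ΣR_partial = -164 °C − (-54.88)(2.283) = -38.7 °C

T = -38.7 °C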